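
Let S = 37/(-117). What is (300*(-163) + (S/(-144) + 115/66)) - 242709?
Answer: -54042989425/185328 ≈ -2.9161e+5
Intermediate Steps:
S = -37/117 (S = 37*(-1/117) = -37/117 ≈ -0.31624)
(300*(-163) + (S/(-144) + 115/66)) - 242709 = (300*(-163) + (-37/117/(-144) + 115/66)) - 242709 = (-48900 + (-37/117*(-1/144) + 115*(1/66))) - 242709 = (-48900 + (37/16848 + 115/66)) - 242709 = (-48900 + 323327/185328) - 242709 = -9062215873/185328 - 242709 = -54042989425/185328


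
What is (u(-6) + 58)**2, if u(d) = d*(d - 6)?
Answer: 16900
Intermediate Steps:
u(d) = d*(-6 + d)
(u(-6) + 58)**2 = (-6*(-6 - 6) + 58)**2 = (-6*(-12) + 58)**2 = (72 + 58)**2 = 130**2 = 16900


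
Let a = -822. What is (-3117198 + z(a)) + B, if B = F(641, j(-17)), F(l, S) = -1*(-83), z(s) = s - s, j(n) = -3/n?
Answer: -3117115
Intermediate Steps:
z(s) = 0
F(l, S) = 83
B = 83
(-3117198 + z(a)) + B = (-3117198 + 0) + 83 = -3117198 + 83 = -3117115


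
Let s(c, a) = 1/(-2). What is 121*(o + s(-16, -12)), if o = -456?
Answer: -110473/2 ≈ -55237.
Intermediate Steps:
s(c, a) = -½
121*(o + s(-16, -12)) = 121*(-456 - ½) = 121*(-913/2) = -110473/2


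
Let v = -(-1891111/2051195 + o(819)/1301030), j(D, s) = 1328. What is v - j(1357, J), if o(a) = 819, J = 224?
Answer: -141661201694127/106746649234 ≈ -1327.1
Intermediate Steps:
v = 98348488625/106746649234 (v = -(-1891111/2051195 + 819/1301030) = -1*(-98348488625/106746649234) = 98348488625/106746649234 ≈ 0.92133)
v - j(1357, J) = 98348488625/106746649234 - 1*1328 = 98348488625/106746649234 - 1328 = -141661201694127/106746649234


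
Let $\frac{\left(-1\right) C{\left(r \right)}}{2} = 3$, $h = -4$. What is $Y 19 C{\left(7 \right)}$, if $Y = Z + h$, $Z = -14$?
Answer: $2052$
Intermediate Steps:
$C{\left(r \right)} = -6$ ($C{\left(r \right)} = \left(-2\right) 3 = -6$)
$Y = -18$ ($Y = -14 - 4 = -18$)
$Y 19 C{\left(7 \right)} = \left(-18\right) 19 \left(-6\right) = \left(-342\right) \left(-6\right) = 2052$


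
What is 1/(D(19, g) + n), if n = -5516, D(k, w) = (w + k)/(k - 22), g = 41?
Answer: -1/5536 ≈ -0.00018064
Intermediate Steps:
D(k, w) = (k + w)/(-22 + k)
1/(D(19, g) + n) = 1/((19 + 41)/(-22 + 19) - 5516) = 1/(60/(-3) - 5516) = 1/(-⅓*60 - 5516) = 1/(-20 - 5516) = 1/(-5536) = -1/5536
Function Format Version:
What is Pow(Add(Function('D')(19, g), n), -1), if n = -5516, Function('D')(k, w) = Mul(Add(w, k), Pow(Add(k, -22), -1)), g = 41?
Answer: Rational(-1, 5536) ≈ -0.00018064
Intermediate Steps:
Function('D')(k, w) = Mul(Pow(Add(-22, k), -1), Add(k, w)) (Function('D')(k, w) = Mul(Add(k, w), Pow(Add(-22, k), -1)) = Mul(Pow(Add(-22, k), -1), Add(k, w)))
Pow(Add(Function('D')(19, g), n), -1) = Pow(Add(Mul(Pow(Add(-22, 19), -1), Add(19, 41)), -5516), -1) = Pow(Add(Mul(Pow(-3, -1), 60), -5516), -1) = Pow(Add(Mul(Rational(-1, 3), 60), -5516), -1) = Pow(Add(-20, -5516), -1) = Pow(-5536, -1) = Rational(-1, 5536)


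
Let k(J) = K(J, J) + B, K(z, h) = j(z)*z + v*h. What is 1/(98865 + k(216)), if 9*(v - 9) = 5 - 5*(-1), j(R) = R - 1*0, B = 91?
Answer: 1/147796 ≈ 6.7661e-6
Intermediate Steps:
j(R) = R (j(R) = R + 0 = R)
v = 91/9 (v = 9 + (5 - 5*(-1))/9 = 9 + (5 + 5)/9 = 9 + (1/9)*10 = 9 + 10/9 = 91/9 ≈ 10.111)
K(z, h) = z**2 + 91*h/9 (K(z, h) = z*z + 91*h/9 = z**2 + 91*h/9)
k(J) = 91 + J**2 + 91*J/9 (k(J) = (J**2 + 91*J/9) + 91 = 91 + J**2 + 91*J/9)
1/(98865 + k(216)) = 1/(98865 + (91 + 216**2 + (91/9)*216)) = 1/(98865 + (91 + 46656 + 2184)) = 1/(98865 + 48931) = 1/147796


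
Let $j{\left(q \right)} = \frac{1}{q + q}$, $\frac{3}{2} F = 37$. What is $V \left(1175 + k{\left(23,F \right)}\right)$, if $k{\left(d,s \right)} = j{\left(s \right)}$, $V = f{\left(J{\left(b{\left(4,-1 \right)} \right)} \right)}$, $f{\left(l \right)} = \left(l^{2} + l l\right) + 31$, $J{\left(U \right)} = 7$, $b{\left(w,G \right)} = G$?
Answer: $\frac{22433487}{148} \approx 1.5158 \cdot 10^{5}$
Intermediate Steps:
$F = \frac{74}{3}$ ($F = \frac{2}{3} \cdot 37 = \frac{74}{3} \approx 24.667$)
$f{\left(l \right)} = 31 + 2 l^{2}$ ($f{\left(l \right)} = \left(l^{2} + l^{2}\right) + 31 = 2 l^{2} + 31 = 31 + 2 l^{2}$)
$V = 129$ ($V = 31 + 2 \cdot 7^{2} = 31 + 2 \cdot 49 = 31 + 98 = 129$)
$j{\left(q \right)} = \frac{1}{2 q}$
$k{\left(d,s \right)} = \frac{1}{2 s}$
$V \left(1175 + k{\left(23,F \right)}\right) = 129 \left(1175 + \frac{1}{2 \cdot \frac{74}{3}}\right) = 129 \left(1175 + \frac{1}{2} \cdot \frac{3}{74}\right) = 129 \left(1175 + \frac{3}{148}\right) = 129 \cdot \frac{173903}{148} = \frac{22433487}{148}$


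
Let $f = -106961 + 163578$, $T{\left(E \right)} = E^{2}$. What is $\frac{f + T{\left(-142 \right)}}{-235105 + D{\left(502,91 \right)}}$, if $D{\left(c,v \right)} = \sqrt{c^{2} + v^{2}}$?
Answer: $- \frac{3610319401}{11054820148} - \frac{76781 \sqrt{260285}}{55274100740} \approx -0.32729$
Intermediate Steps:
$f = 56617$
$\frac{f + T{\left(-142 \right)}}{-235105 + D{\left(502,91 \right)}} = \frac{56617 + \left(-142\right)^{2}}{-235105 + \sqrt{502^{2} + 91^{2}}} = \frac{56617 + 20164}{-235105 + \sqrt{252004 + 8281}} = \frac{76781}{-235105 + \sqrt{260285}}$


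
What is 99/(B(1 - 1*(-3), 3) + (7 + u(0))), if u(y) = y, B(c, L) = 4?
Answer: 9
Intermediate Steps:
99/(B(1 - 1*(-3), 3) + (7 + u(0))) = 99/(4 + (7 + 0)) = 99/(4 + 7) = 99/11 = (1/11)*99 = 9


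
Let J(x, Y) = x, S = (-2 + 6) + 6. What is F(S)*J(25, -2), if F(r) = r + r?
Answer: 500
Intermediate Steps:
S = 10 (S = 4 + 6 = 10)
F(r) = 2*r
F(S)*J(25, -2) = (2*10)*25 = 20*25 = 500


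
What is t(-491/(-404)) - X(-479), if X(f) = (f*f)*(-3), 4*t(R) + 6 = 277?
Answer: 2753563/4 ≈ 6.8839e+5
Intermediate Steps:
t(R) = 271/4 (t(R) = -3/2 + (1/4)*277 = -3/2 + 277/4 = 271/4)
X(f) = -3*f**2 (X(f) = f**2*(-3) = -3*f**2)
t(-491/(-404)) - X(-479) = 271/4 - (-3)*(-479)**2 = 271/4 - (-3)*229441 = 271/4 - 1*(-688323) = 271/4 + 688323 = 2753563/4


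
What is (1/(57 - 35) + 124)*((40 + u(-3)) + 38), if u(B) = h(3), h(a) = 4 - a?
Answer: 215591/22 ≈ 9799.6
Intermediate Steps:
u(B) = 1 (u(B) = 4 - 1*3 = 4 - 3 = 1)
(1/(57 - 35) + 124)*((40 + u(-3)) + 38) = (1/(57 - 35) + 124)*((40 + 1) + 38) = (1/22 + 124)*(41 + 38) = (1/22 + 124)*79 = (2729/22)*79 = 215591/22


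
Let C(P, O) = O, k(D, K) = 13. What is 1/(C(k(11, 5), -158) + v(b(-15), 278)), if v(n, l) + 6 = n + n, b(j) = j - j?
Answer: -1/164 ≈ -0.0060976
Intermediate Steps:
b(j) = 0
v(n, l) = -6 + 2*n (v(n, l) = -6 + (n + n) = -6 + 2*n)
1/(C(k(11, 5), -158) + v(b(-15), 278)) = 1/(-158 + (-6 + 2*0)) = 1/(-158 + (-6 + 0)) = 1/(-158 - 6) = 1/(-164) = -1/164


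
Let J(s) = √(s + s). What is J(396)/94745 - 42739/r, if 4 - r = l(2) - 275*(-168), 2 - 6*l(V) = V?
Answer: 42739/46196 + 6*√22/94745 ≈ 0.92546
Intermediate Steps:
l(V) = ⅓ - V/6
r = -46196 (r = 4 - ((⅓ - ⅙*2) - 275*(-168)) = 4 - ((⅓ - ⅓) + 46200) = 4 - (0 + 46200) = 4 - 1*46200 = 4 - 46200 = -46196)
J(s) = √2*√s (J(s) = √(2*s) = √2*√s)
J(396)/94745 - 42739/r = (√2*√396)/94745 - 42739/(-46196) = (√2*(6*√11))*(1/94745) - 42739*(-1/46196) = (6*√22)*(1/94745) + 42739/46196 = 6*√22/94745 + 42739/46196 = 42739/46196 + 6*√22/94745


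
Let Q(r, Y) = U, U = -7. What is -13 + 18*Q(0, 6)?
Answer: -139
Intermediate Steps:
Q(r, Y) = -7
-13 + 18*Q(0, 6) = -13 + 18*(-7) = -13 - 126 = -139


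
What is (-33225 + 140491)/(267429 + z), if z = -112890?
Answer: 107266/154539 ≈ 0.69410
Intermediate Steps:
(-33225 + 140491)/(267429 + z) = (-33225 + 140491)/(267429 - 112890) = 107266/154539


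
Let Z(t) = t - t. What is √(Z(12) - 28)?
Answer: 2*I*√7 ≈ 5.2915*I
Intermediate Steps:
Z(t) = 0
√(Z(12) - 28) = √(0 - 28) = √(-28) = 2*I*√7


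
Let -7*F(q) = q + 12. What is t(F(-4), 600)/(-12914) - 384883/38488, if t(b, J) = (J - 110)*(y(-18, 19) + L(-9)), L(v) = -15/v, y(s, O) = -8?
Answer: -7276406953/745551048 ≈ -9.7598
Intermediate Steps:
F(q) = -12/7 - q/7 (F(q) = -(q + 12)/7 = -(12 + q)/7 = -12/7 - q/7)
t(b, J) = 2090/3 - 19*J/3 (t(b, J) = (J - 110)*(-8 - 15/(-9)) = (-110 + J)*(-8 - 15*(-1/9)) = (-110 + J)*(-8 + 5/3) = (-110 + J)*(-19/3) = 2090/3 - 19*J/3)
t(F(-4), 600)/(-12914) - 384883/38488 = (2090/3 - 19/3*600)/(-12914) - 384883/38488 = (2090/3 - 3800)*(-1/12914) - 384883*1/38488 = -9310/3*(-1/12914) - 384883/38488 = 4655/19371 - 384883/38488 = -7276406953/745551048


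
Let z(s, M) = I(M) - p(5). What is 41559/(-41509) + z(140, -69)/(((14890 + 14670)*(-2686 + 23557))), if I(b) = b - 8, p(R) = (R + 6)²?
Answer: -1424427700979/1422713503380 ≈ -1.0012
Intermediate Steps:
p(R) = (6 + R)²
I(b) = -8 + b
z(s, M) = -129 + M (z(s, M) = (-8 + M) - (6 + 5)² = (-8 + M) - 1*11² = (-8 + M) - 1*121 = (-8 + M) - 121 = -129 + M)
41559/(-41509) + z(140, -69)/(((14890 + 14670)*(-2686 + 23557))) = 41559/(-41509) + (-129 - 69)/(((14890 + 14670)*(-2686 + 23557))) = 41559*(-1/41509) - 198/(29560*20871) = -41559/41509 - 198/616946760 = -41559/41509 - 198*1/616946760 = -41559/41509 - 11/34274820 = -1424427700979/1422713503380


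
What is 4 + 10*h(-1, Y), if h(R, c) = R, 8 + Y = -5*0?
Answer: -6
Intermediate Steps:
Y = -8 (Y = -8 - 5*0 = -8 + 0 = -8)
4 + 10*h(-1, Y) = 4 + 10*(-1) = 4 - 10 = -6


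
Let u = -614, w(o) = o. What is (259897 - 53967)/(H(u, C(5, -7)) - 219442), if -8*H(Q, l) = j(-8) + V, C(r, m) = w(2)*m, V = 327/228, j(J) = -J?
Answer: -125205440/133421453 ≈ -0.93842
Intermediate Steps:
V = 109/76 (V = 327*(1/228) = 109/76 ≈ 1.4342)
C(r, m) = 2*m
H(Q, l) = -717/608 (H(Q, l) = -(-1*(-8) + 109/76)/8 = -(8 + 109/76)/8 = -1/8*717/76 = -717/608)
(259897 - 53967)/(H(u, C(5, -7)) - 219442) = (259897 - 53967)/(-717/608 - 219442) = 205930/(-133421453/608) = 205930*(-608/133421453) = -125205440/133421453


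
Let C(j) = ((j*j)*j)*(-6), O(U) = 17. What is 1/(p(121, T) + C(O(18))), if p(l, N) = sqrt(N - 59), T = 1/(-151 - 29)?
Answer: -5306040/156411457741 - 6*I*sqrt(53105)/156411457741 ≈ -3.3924e-5 - 8.84e-9*I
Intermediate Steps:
T = -1/180 (T = 1/(-180) = -1/180 ≈ -0.0055556)
p(l, N) = sqrt(-59 + N)
C(j) = -6*j**3 (C(j) = (j**2*j)*(-6) = j**3*(-6) = -6*j**3)
1/(p(121, T) + C(O(18))) = 1/(sqrt(-59 - 1/180) - 6*17**3) = 1/(sqrt(-10621/180) - 6*4913) = 1/(I*sqrt(53105)/30 - 29478) = 1/(-29478 + I*sqrt(53105)/30)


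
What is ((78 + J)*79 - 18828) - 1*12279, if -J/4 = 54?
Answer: -42009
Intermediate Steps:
J = -216 (J = -4*54 = -216)
((78 + J)*79 - 18828) - 1*12279 = ((78 - 216)*79 - 18828) - 1*12279 = (-138*79 - 18828) - 12279 = (-10902 - 18828) - 12279 = -29730 - 12279 = -42009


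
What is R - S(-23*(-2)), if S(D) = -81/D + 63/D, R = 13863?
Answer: 318858/23 ≈ 13863.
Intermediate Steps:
S(D) = -18/D
R - S(-23*(-2)) = 13863 - (-18)/((-23*(-2))) = 13863 - (-18)/46 = 13863 - 1*(-9/23) = 13863 + 9/23 = 318858/23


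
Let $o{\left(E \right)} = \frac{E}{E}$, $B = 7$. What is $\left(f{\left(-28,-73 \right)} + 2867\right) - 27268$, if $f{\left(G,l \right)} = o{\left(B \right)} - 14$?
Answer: $-24414$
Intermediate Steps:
$o{\left(E \right)} = 1$
$f{\left(G,l \right)} = -13$ ($f{\left(G,l \right)} = 1 - 14 = -13$)
$\left(f{\left(-28,-73 \right)} + 2867\right) - 27268 = \left(-13 + 2867\right) - 27268 = 2854 - 27268 = -24414$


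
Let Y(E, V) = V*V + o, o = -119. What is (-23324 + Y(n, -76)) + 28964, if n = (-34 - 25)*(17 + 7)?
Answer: 11297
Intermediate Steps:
n = -1416 (n = -59*24 = -1416)
Y(E, V) = -119 + V² (Y(E, V) = V*V - 119 = V² - 119 = -119 + V²)
(-23324 + Y(n, -76)) + 28964 = (-23324 + (-119 + (-76)²)) + 28964 = (-23324 + (-119 + 5776)) + 28964 = (-23324 + 5657) + 28964 = -17667 + 28964 = 11297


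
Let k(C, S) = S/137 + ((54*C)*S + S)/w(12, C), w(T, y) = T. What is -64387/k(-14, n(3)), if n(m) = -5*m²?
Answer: -35284076/1551345 ≈ -22.744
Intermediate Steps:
k(C, S) = 149*S/1644 + 9*C*S/2 (k(C, S) = S/137 + ((54*C)*S + S)/12 = S*(1/137) + (54*C*S + S)*(1/12) = S/137 + (S + 54*C*S)*(1/12) = S/137 + (S/12 + 9*C*S/2) = 149*S/1644 + 9*C*S/2)
-64387/k(-14, n(3)) = -64387*(-548/(15*(149 + 7398*(-14)))) = -64387*(-548/(15*(149 - 103572))) = -64387/((1/1644)*(-45)*(-103423)) = -64387/1551345/548 = -64387*548/1551345 = -35284076/1551345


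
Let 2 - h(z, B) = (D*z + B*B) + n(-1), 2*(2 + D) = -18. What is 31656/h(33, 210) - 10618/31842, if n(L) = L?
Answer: -122696497/116048169 ≈ -1.0573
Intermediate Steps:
D = -11 (D = -2 + (1/2)*(-18) = -2 - 9 = -11)
h(z, B) = 3 - B**2 + 11*z (h(z, B) = 2 - ((-11*z + B*B) - 1) = 2 - ((-11*z + B**2) - 1) = 2 - ((B**2 - 11*z) - 1) = 2 - (-1 + B**2 - 11*z) = 2 + (1 - B**2 + 11*z) = 3 - B**2 + 11*z)
31656/h(33, 210) - 10618/31842 = 31656/(3 - 1*210**2 + 11*33) - 10618/31842 = 31656/(3 - 1*44100 + 363) - 10618*1/31842 = 31656/(3 - 44100 + 363) - 5309/15921 = 31656/(-43734) - 5309/15921 = 31656*(-1/43734) - 5309/15921 = -5276/7289 - 5309/15921 = -122696497/116048169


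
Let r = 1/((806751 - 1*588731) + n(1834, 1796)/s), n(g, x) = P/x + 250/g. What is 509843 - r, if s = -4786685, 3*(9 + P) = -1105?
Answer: 657210625343549668847233/1289045108689267436 ≈ 5.0984e+5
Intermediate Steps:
P = -1132/3 (P = -9 + (1/3)*(-1105) = -9 - 1105/3 = -1132/3 ≈ -377.33)
n(g, x) = 250/g - 1132/(3*x) (n(g, x) = -1132/(3*x) + 250/g = 250/g - 1132/(3*x))
r = 5912508525315/1289045108689267436 (r = 1/((806751 - 1*588731) + (250/1834 - 1132/3/1796)/(-4786685)) = 1/((806751 - 588731) + (250*(1/1834) - 1132/3*1/1796)*(-1/4786685)) = 1/(218020 + (125/917 - 283/1347)*(-1/4786685)) = 1/(218020 - 91136/1235199*(-1/4786685)) = 1/(218020 + 91136/5912508525315) = 1/(1289045108689267436/5912508525315) = 5912508525315/1289045108689267436 ≈ 4.5867e-6)
509843 - r = 509843 - 1*5912508525315/1289045108689267436 = 509843 - 5912508525315/1289045108689267436 = 657210625343549668847233/1289045108689267436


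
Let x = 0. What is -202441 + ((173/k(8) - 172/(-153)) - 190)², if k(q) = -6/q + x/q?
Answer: -618585269/23409 ≈ -26425.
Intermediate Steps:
k(q) = -6/q (k(q) = -6/q + 0/q = -6/q + 0 = -6/q)
-202441 + ((173/k(8) - 172/(-153)) - 190)² = -202441 + ((173/((-6/8)) - 172/(-153)) - 190)² = -202441 + ((173/((-6*⅛)) - 172*(-1/153)) - 190)² = -202441 + ((173/(-¾) + 172/153) - 190)² = -202441 + ((173*(-4/3) + 172/153) - 190)² = -202441 + ((-692/3 + 172/153) - 190)² = -202441 + (-35120/153 - 190)² = -202441 + (-64190/153)² = -202441 + 4120356100/23409 = -618585269/23409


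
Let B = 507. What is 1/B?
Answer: 1/507 ≈ 0.0019724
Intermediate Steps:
1/B = 1/507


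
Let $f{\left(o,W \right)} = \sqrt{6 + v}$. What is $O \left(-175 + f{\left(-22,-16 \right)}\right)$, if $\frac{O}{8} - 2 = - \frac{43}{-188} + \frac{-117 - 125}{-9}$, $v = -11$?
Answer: $- \frac{17243450}{423} + \frac{98534 i \sqrt{5}}{423} \approx -40765.0 + 520.87 i$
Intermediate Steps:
$f{\left(o,W \right)} = i \sqrt{5}$ ($f{\left(o,W \right)} = \sqrt{6 - 11} = \sqrt{-5} = i \sqrt{5}$)
$O = \frac{98534}{423}$ ($O = 16 + 8 \left(- \frac{43}{-188} + \frac{-117 - 125}{-9}\right) = 16 + 8 \left(\left(-43\right) \left(- \frac{1}{188}\right) + \left(-117 - 125\right) \left(- \frac{1}{9}\right)\right) = 16 + 8 \left(\frac{43}{188} - - \frac{242}{9}\right) = 16 + 8 \left(\frac{43}{188} + \frac{242}{9}\right) = 16 + 8 \cdot \frac{45883}{1692} = 16 + \frac{91766}{423} = \frac{98534}{423} \approx 232.94$)
$O \left(-175 + f{\left(-22,-16 \right)}\right) = \frac{98534 \left(-175 + i \sqrt{5}\right)}{423} = - \frac{17243450}{423} + \frac{98534 i \sqrt{5}}{423}$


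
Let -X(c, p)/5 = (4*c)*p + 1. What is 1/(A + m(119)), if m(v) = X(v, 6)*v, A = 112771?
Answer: -1/1587144 ≈ -6.3006e-7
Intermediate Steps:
X(c, p) = -5 - 20*c*p (X(c, p) = -5*((4*c)*p + 1) = -5*(4*c*p + 1) = -5*(1 + 4*c*p) = -5 - 20*c*p)
m(v) = v*(-5 - 120*v) (m(v) = (-5 - 20*v*6)*v = (-5 - 120*v)*v = v*(-5 - 120*v))
1/(A + m(119)) = 1/(112771 - 5*119*(1 + 24*119)) = 1/(112771 - 5*119*(1 + 2856)) = 1/(112771 - 5*119*2857) = 1/(112771 - 1699915) = 1/(-1587144) = -1/1587144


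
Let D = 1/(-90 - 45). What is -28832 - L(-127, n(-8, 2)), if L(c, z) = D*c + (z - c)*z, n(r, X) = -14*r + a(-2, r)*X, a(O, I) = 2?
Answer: -7697827/135 ≈ -57021.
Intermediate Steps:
D = -1/135 (D = 1/(-135) = -1/135 ≈ -0.0074074)
n(r, X) = -14*r + 2*X
L(c, z) = -c/135 + z*(z - c) (L(c, z) = -c/135 + (z - c)*z = -c/135 + z*(z - c))
-28832 - L(-127, n(-8, 2)) = -28832 - ((-14*(-8) + 2*2)² - 1/135*(-127) - 1*(-127)*(-14*(-8) + 2*2)) = -28832 - ((112 + 4)² + 127/135 - 1*(-127)*(112 + 4)) = -28832 - (116² + 127/135 - 1*(-127)*116) = -28832 - (13456 + 127/135 + 14732) = -28832 - 1*3805507/135 = -28832 - 3805507/135 = -7697827/135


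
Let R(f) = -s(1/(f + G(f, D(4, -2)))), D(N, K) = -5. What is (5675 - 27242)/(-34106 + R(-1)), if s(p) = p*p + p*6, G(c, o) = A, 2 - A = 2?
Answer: 7189/11367 ≈ 0.63244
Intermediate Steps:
A = 0 (A = 2 - 1*2 = 2 - 2 = 0)
G(c, o) = 0
s(p) = p² + 6*p
R(f) = -(6 + 1/f)/f (R(f) = -(6 + 1/(f + 0))/(f + 0) = -(6 + 1/f)/f)
(5675 - 27242)/(-34106 + R(-1)) = (5675 - 27242)/(-34106 + (-1 - 6*(-1))/(-1)²) = -21567/(-34106 + 1*(-1 + 6)) = -21567/(-34106 + 1*5) = -21567/(-34106 + 5) = -21567/(-34101) = -21567*(-1/34101) = 7189/11367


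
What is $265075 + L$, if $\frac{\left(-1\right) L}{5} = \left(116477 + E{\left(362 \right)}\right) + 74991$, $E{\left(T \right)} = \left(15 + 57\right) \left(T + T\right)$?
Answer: $-952905$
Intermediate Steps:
$E{\left(T \right)} = 144 T$ ($E{\left(T \right)} = 72 \cdot 2 T = 144 T$)
$L = -1217980$ ($L = - 5 \left(\left(116477 + 144 \cdot 362\right) + 74991\right) = - 5 \left(\left(116477 + 52128\right) + 74991\right) = - 5 \left(168605 + 74991\right) = \left(-5\right) 243596 = -1217980$)
$265075 + L = 265075 - 1217980 = -952905$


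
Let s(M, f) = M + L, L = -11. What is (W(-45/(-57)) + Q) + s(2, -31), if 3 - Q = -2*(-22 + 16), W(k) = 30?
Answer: 12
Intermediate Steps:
s(M, f) = -11 + M (s(M, f) = M - 11 = -11 + M)
Q = -9 (Q = 3 - (-2)*(-22 + 16) = 3 - (-2)*(-6) = 3 - 1*12 = 3 - 12 = -9)
(W(-45/(-57)) + Q) + s(2, -31) = (30 - 9) + (-11 + 2) = 21 - 9 = 12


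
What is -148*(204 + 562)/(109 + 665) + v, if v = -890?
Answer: -401114/387 ≈ -1036.5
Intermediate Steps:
-148*(204 + 562)/(109 + 665) + v = -148*(204 + 562)/(109 + 665) - 890 = -113368/774 - 890 = -148*383/387 - 890 = -56684/387 - 890 = -401114/387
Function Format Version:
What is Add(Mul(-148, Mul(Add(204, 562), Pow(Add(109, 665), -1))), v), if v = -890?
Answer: Rational(-401114, 387) ≈ -1036.5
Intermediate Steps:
Add(Mul(-148, Mul(Add(204, 562), Pow(Add(109, 665), -1))), v) = Add(Mul(-148, Mul(Add(204, 562), Pow(Add(109, 665), -1))), -890) = Add(Mul(-148, Mul(766, Pow(774, -1))), -890) = Add(Mul(-148, Mul(766, Rational(1, 774))), -890) = Add(Mul(-148, Rational(383, 387)), -890) = Add(Rational(-56684, 387), -890) = Rational(-401114, 387)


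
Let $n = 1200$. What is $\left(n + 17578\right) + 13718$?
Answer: $32496$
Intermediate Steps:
$\left(n + 17578\right) + 13718 = \left(1200 + 17578\right) + 13718 = 18778 + 13718 = 32496$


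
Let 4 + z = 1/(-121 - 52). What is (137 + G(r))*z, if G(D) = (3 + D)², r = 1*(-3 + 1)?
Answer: -95634/173 ≈ -552.80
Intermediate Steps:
z = -693/173 (z = -4 + 1/(-121 - 52) = -4 + 1/(-173) = -4 - 1/173 = -693/173 ≈ -4.0058)
r = -2 (r = 1*(-2) = -2)
(137 + G(r))*z = (137 + (3 - 2)²)*(-693/173) = (137 + 1²)*(-693/173) = (137 + 1)*(-693/173) = 138*(-693/173) = -95634/173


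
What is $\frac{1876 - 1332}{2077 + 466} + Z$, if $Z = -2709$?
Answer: $- \frac{6888443}{2543} \approx -2708.8$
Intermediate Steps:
$\frac{1876 - 1332}{2077 + 466} + Z = \frac{1876 - 1332}{2077 + 466} - 2709 = \frac{544}{2543} - 2709 = - \frac{6888443}{2543}$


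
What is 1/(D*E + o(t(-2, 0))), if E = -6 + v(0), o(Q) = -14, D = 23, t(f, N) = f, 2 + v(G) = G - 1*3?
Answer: -1/267 ≈ -0.0037453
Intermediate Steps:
v(G) = -5 + G (v(G) = -2 + (G - 1*3) = -2 + (G - 3) = -2 + (-3 + G) = -5 + G)
E = -11 (E = -6 + (-5 + 0) = -6 - 5 = -11)
1/(D*E + o(t(-2, 0))) = 1/(23*(-11) - 14) = 1/(-253 - 14) = 1/(-267) = -1/267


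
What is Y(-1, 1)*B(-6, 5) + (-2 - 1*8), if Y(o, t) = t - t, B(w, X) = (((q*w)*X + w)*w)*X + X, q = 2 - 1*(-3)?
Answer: -10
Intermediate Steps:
q = 5 (q = 2 + 3 = 5)
B(w, X) = X + X*w*(w + 5*X*w) (B(w, X) = (((5*w)*X + w)*w)*X + X = ((5*X*w + w)*w)*X + X = ((w + 5*X*w)*w)*X + X = (w*(w + 5*X*w))*X + X = X*w*(w + 5*X*w) + X = X + X*w*(w + 5*X*w))
Y(o, t) = 0
Y(-1, 1)*B(-6, 5) + (-2 - 1*8) = 0*(5*(1 + (-6)² + 5*5*(-6)²)) + (-2 - 1*8) = 0*(5*(1 + 36 + 5*5*36)) + (-2 - 8) = 0*(5*(1 + 36 + 900)) - 10 = 0*(5*937) - 10 = 0*4685 - 10 = 0 - 10 = -10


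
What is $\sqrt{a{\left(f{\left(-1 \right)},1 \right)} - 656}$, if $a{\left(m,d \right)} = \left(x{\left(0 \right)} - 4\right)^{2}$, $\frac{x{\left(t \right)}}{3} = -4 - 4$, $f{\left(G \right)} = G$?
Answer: $8 \sqrt{2} \approx 11.314$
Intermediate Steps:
$x{\left(t \right)} = -24$ ($x{\left(t \right)} = 3 \left(-4 - 4\right) = 3 \left(-8\right) = -24$)
$a{\left(m,d \right)} = 784$ ($a{\left(m,d \right)} = \left(-24 - 4\right)^{2} = \left(-28\right)^{2} = 784$)
$\sqrt{a{\left(f{\left(-1 \right)},1 \right)} - 656} = \sqrt{784 - 656} = \sqrt{128} = 8 \sqrt{2}$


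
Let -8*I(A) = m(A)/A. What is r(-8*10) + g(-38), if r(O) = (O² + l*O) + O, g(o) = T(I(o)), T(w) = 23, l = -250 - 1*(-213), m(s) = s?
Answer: 9303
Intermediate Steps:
l = -37 (l = -250 + 213 = -37)
I(A) = -⅛ (I(A) = -A/(8*A) = -⅛*1 = -⅛)
g(o) = 23
r(O) = O² - 36*O (r(O) = (O² - 37*O) + O = O² - 36*O)
r(-8*10) + g(-38) = (-8*10)*(-36 - 8*10) + 23 = -80*(-36 - 80) + 23 = -80*(-116) + 23 = 9280 + 23 = 9303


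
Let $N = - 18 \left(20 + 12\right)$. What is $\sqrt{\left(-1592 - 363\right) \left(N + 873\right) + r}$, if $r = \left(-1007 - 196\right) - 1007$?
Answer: $i \sqrt{582845} \approx 763.44 i$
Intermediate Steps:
$N = -576$ ($N = \left(-18\right) 32 = -576$)
$r = -2210$ ($r = -1203 - 1007 = -2210$)
$\sqrt{\left(-1592 - 363\right) \left(N + 873\right) + r} = \sqrt{\left(-1592 - 363\right) \left(-576 + 873\right) - 2210} = \sqrt{\left(-1955\right) 297 - 2210} = \sqrt{-580635 - 2210} = \sqrt{-582845} = i \sqrt{582845}$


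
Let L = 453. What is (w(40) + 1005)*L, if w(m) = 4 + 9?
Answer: 461154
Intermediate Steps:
w(m) = 13
(w(40) + 1005)*L = (13 + 1005)*453 = 1018*453 = 461154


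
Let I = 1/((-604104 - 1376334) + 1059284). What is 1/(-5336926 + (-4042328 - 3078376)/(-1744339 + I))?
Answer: -1606804847207/8575392006720093266 ≈ -1.8737e-7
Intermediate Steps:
I = -1/921154 (I = 1/(-1980438 + 1059284) = 1/(-921154) = -1/921154 ≈ -1.0856e-6)
1/(-5336926 + (-4042328 - 3078376)/(-1744339 + I)) = 1/(-5336926 + (-4042328 - 3078376)/(-1744339 - 1/921154)) = 1/(-5336926 - 7120704/(-1606804847207/921154)) = 1/(-5336926 - 7120704*(-921154/1606804847207)) = 1/(-5336926 + 6559264972416/1606804847207) = 1/(-8575392006720093266/1606804847207) = -1606804847207/8575392006720093266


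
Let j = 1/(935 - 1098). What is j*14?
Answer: -14/163 ≈ -0.085890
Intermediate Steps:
j = -1/163 (j = 1/(-163) = -1/163 ≈ -0.0061350)
j*14 = -1/163*14 = -14/163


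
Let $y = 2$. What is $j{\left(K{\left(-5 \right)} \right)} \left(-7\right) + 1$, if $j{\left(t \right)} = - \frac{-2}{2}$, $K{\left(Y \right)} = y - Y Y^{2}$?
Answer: $-6$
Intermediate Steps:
$K{\left(Y \right)} = 2 - Y^{3}$ ($K{\left(Y \right)} = 2 - Y Y^{2} = 2 - Y^{3}$)
$j{\left(t \right)} = 1$ ($j{\left(t \right)} = - \frac{-2}{2} = \left(-1\right) \left(-1\right) = 1$)
$j{\left(K{\left(-5 \right)} \right)} \left(-7\right) + 1 = 1 \left(-7\right) + 1 = -7 + 1 = -6$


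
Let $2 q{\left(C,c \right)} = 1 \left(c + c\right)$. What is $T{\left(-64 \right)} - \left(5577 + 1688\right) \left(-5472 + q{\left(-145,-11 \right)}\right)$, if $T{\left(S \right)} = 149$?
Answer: $39834144$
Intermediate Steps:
$q{\left(C,c \right)} = c$ ($q{\left(C,c \right)} = \frac{1 \left(c + c\right)}{2} = \frac{1 \cdot 2 c}{2} = \frac{2 c}{2} = c$)
$T{\left(-64 \right)} - \left(5577 + 1688\right) \left(-5472 + q{\left(-145,-11 \right)}\right) = 149 - \left(5577 + 1688\right) \left(-5472 - 11\right) = 149 - 7265 \left(-5483\right) = 149 - -39833995 = 149 + 39833995 = 39834144$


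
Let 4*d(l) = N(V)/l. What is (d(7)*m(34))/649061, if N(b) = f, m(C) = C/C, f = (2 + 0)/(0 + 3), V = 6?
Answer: 1/27260562 ≈ 3.6683e-8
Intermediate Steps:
f = ⅔ (f = 2/3 = 2*(⅓) = ⅔ ≈ 0.66667)
m(C) = 1
N(b) = ⅔
d(l) = 1/(6*l) (d(l) = (2/(3*l))/4 = 1/(6*l))
(d(7)*m(34))/649061 = (((⅙)/7)*1)/649061 = (((⅙)*(⅐))*1)*(1/649061) = ((1/42)*1)*(1/649061) = (1/42)*(1/649061) = 1/27260562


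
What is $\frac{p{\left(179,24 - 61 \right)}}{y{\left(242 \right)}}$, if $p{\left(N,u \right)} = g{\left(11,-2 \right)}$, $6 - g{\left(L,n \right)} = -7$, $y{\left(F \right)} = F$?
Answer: $\frac{13}{242} \approx 0.053719$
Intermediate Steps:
$g{\left(L,n \right)} = 13$ ($g{\left(L,n \right)} = 6 - -7 = 6 + 7 = 13$)
$p{\left(N,u \right)} = 13$
$\frac{p{\left(179,24 - 61 \right)}}{y{\left(242 \right)}} = \frac{13}{242}$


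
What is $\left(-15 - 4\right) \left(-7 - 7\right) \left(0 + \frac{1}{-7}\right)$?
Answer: $-38$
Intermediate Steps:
$\left(-15 - 4\right) \left(-7 - 7\right) \left(0 + \frac{1}{-7}\right) = - 19 \left(- 14 \left(0 - \frac{1}{7}\right)\right) = - 19 \left(\left(-14\right) \left(- \frac{1}{7}\right)\right) = \left(-19\right) 2 = -38$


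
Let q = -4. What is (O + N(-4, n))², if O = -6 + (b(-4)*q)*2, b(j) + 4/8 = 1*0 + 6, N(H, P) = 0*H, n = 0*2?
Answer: 2500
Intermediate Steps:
n = 0
N(H, P) = 0
b(j) = 11/2 (b(j) = -½ + (1*0 + 6) = -½ + (0 + 6) = -½ + 6 = 11/2)
O = -50 (O = -6 + ((11/2)*(-4))*2 = -6 - 22*2 = -6 - 44 = -50)
(O + N(-4, n))² = (-50 + 0)² = (-50)² = 2500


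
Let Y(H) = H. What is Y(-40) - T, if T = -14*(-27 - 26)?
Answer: -782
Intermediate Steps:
T = 742 (T = -14*(-53) = 742)
Y(-40) - T = -40 - 1*742 = -40 - 742 = -782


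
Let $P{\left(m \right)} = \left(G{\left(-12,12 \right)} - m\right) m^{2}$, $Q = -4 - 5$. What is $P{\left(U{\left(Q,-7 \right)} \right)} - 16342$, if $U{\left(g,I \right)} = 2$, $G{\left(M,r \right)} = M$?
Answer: $-16398$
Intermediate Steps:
$Q = -9$ ($Q = -4 - 5 = -9$)
$P{\left(m \right)} = m^{2} \left(-12 - m\right)$ ($P{\left(m \right)} = \left(-12 - m\right) m^{2} = m^{2} \left(-12 - m\right)$)
$P{\left(U{\left(Q,-7 \right)} \right)} - 16342 = 2^{2} \left(-12 - 2\right) - 16342 = 4 \left(-12 - 2\right) - 16342 = 4 \left(-14\right) - 16342 = -56 - 16342 = -16398$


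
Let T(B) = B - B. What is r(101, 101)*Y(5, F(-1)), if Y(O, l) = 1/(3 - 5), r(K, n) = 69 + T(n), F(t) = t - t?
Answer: -69/2 ≈ -34.500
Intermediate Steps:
F(t) = 0
T(B) = 0
r(K, n) = 69 (r(K, n) = 69 + 0 = 69)
Y(O, l) = -1/2 (Y(O, l) = 1/(-2) = -1/2)
r(101, 101)*Y(5, F(-1)) = 69*(-1/2) = -69/2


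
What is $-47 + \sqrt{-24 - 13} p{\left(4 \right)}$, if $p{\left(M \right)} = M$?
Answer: $-47 + 4 i \sqrt{37} \approx -47.0 + 24.331 i$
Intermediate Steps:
$-47 + \sqrt{-24 - 13} p{\left(4 \right)} = -47 + \sqrt{-24 - 13} \cdot 4 = -47 + \sqrt{-37} \cdot 4 = -47 + i \sqrt{37} \cdot 4 = -47 + 4 i \sqrt{37}$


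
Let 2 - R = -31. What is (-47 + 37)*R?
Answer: -330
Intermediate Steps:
R = 33 (R = 2 - 1*(-31) = 2 + 31 = 33)
(-47 + 37)*R = (-47 + 37)*33 = -10*33 = -330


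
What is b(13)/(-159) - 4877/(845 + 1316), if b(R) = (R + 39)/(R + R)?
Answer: -779765/343599 ≈ -2.2694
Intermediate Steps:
b(R) = (39 + R)/(2*R) (b(R) = (39 + R)/((2*R)) = (39 + R)*(1/(2*R)) = (39 + R)/(2*R))
b(13)/(-159) - 4877/(845 + 1316) = ((1/2)*(39 + 13)/13)/(-159) - 4877/(845 + 1316) = ((1/2)*(1/13)*52)*(-1/159) - 4877/2161 = 2*(-1/159) - 4877*1/2161 = -2/159 - 4877/2161 = -779765/343599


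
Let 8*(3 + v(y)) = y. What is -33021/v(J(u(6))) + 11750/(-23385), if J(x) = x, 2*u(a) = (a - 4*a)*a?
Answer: 205888406/60801 ≈ 3386.3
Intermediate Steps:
u(a) = -3*a²/2 (u(a) = ((a - 4*a)*a)/2 = ((-3*a)*a)/2 = (-3*a²)/2 = -3*a²/2)
v(y) = -3 + y/8
-33021/v(J(u(6))) + 11750/(-23385) = -33021/(-3 + (-3/2*6²)/8) + 11750/(-23385) = -33021/(-3 + (-3/2*36)/8) + 11750*(-1/23385) = -33021/(-3 + (⅛)*(-54)) - 2350/4677 = -33021/(-3 - 27/4) - 2350/4677 = -33021/(-39/4) - 2350/4677 = -33021*(-4/39) - 2350/4677 = 44028/13 - 2350/4677 = 205888406/60801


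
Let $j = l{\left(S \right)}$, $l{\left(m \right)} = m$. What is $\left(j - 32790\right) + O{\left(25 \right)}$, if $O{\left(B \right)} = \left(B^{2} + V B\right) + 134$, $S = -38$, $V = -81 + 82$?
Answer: $-32044$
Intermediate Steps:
$V = 1$
$O{\left(B \right)} = 134 + B + B^{2}$ ($O{\left(B \right)} = \left(B^{2} + 1 B\right) + 134 = \left(B^{2} + B\right) + 134 = \left(B + B^{2}\right) + 134 = 134 + B + B^{2}$)
$j = -38$
$\left(j - 32790\right) + O{\left(25 \right)} = \left(-38 - 32790\right) + \left(134 + 25 + 25^{2}\right) = -32828 + \left(134 + 25 + 625\right) = -32828 + 784 = -32044$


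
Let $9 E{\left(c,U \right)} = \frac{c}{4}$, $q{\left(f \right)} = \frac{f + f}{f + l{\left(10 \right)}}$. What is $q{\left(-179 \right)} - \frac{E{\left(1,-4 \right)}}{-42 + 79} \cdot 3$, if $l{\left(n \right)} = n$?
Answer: $\frac{158783}{75036} \approx 2.1161$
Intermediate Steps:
$q{\left(f \right)} = \frac{2 f}{10 + f}$ ($q{\left(f \right)} = \frac{f + f}{f + 10} = \frac{2 f}{10 + f}$)
$E{\left(c,U \right)} = \frac{c}{36}$ ($E{\left(c,U \right)} = \frac{c \frac{1}{4}}{9} = \frac{\frac{1}{4} c}{9} = \frac{c}{36}$)
$q{\left(-179 \right)} - \frac{E{\left(1,-4 \right)}}{-42 + 79} \cdot 3 = 2 \left(-179\right) \frac{1}{10 - 179} - \frac{\frac{1}{36} \cdot 1}{-42 + 79} \cdot 3 = 2 \left(-179\right) \frac{1}{-169} - \frac{1}{36 \cdot 37} \cdot 3 = 2 \left(-179\right) \left(- \frac{1}{169}\right) - \frac{1}{36} \cdot \frac{1}{37} \cdot 3 = \frac{358}{169} - \frac{1}{1332} \cdot 3 = \frac{358}{169} - \frac{1}{444} = \frac{158783}{75036}$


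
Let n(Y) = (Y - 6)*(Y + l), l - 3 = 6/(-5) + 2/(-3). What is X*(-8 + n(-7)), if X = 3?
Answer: 1024/5 ≈ 204.80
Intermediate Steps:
l = 17/15 (l = 3 + (6/(-5) + 2/(-3)) = 3 + (6*(-⅕) + 2*(-⅓)) = 3 + (-6/5 - ⅔) = 3 - 28/15 = 17/15 ≈ 1.1333)
n(Y) = (-6 + Y)*(17/15 + Y) (n(Y) = (Y - 6)*(Y + 17/15) = (-6 + Y)*(17/15 + Y))
X*(-8 + n(-7)) = 3*(-8 + (-34/5 + (-7)² - 73/15*(-7))) = 3*(-8 + (-34/5 + 49 + 511/15)) = 3*(-8 + 1144/15) = 3*(1024/15) = 1024/5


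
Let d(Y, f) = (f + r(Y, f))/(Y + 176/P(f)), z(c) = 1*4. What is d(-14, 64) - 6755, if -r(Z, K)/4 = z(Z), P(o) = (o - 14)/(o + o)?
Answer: -12287145/1819 ≈ -6754.9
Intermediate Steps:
z(c) = 4
P(o) = (-14 + o)/(2*o) (P(o) = (-14 + o)/((2*o)) = (-14 + o)*(1/(2*o)) = (-14 + o)/(2*o))
r(Z, K) = -16 (r(Z, K) = -4*4 = -16)
d(Y, f) = (-16 + f)/(Y + 352*f/(-14 + f)) (d(Y, f) = (f - 16)/(Y + 176/(((-14 + f)/(2*f)))) = (-16 + f)/(Y + 176*(2*f/(-14 + f))) = (-16 + f)/(Y + 352*f/(-14 + f)))
d(-14, 64) - 6755 = (-16 + 64)*(-14 + 64)/(352*64 - 14*(-14 + 64)) - 6755 = 48*50/(22528 - 14*50) - 6755 = 48*50/(22528 - 700) - 6755 = 48*50/21828 - 6755 = (1/21828)*48*50 - 6755 = 200/1819 - 6755 = -12287145/1819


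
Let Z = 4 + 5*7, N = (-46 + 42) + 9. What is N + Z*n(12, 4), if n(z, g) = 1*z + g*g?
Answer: 1097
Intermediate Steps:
n(z, g) = z + g**2
N = 5 (N = -4 + 9 = 5)
Z = 39 (Z = 4 + 35 = 39)
N + Z*n(12, 4) = 5 + 39*(12 + 4**2) = 5 + 39*(12 + 16) = 5 + 39*28 = 5 + 1092 = 1097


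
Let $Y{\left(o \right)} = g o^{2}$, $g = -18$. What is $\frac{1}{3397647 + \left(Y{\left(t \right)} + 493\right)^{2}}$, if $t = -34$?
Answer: $\frac{1}{416096872} \approx 2.4033 \cdot 10^{-9}$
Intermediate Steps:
$Y{\left(o \right)} = - 18 o^{2}$
$\frac{1}{3397647 + \left(Y{\left(t \right)} + 493\right)^{2}} = \frac{1}{3397647 + \left(- 18 \left(-34\right)^{2} + 493\right)^{2}} = \frac{1}{3397647 + \left(\left(-18\right) 1156 + 493\right)^{2}} = \frac{1}{3397647 + \left(-20808 + 493\right)^{2}} = \frac{1}{3397647 + \left(-20315\right)^{2}} = \frac{1}{3397647 + 412699225} = \frac{1}{416096872}$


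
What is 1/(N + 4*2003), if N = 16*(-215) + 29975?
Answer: 1/34547 ≈ 2.8946e-5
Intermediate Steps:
N = 26535 (N = -3440 + 29975 = 26535)
1/(N + 4*2003) = 1/(26535 + 4*2003) = 1/(26535 + 8012) = 1/34547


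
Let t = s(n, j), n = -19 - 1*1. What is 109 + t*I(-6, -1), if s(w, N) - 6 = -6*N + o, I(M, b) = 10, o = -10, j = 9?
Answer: -471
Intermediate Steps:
n = -20 (n = -19 - 1 = -20)
s(w, N) = -4 - 6*N (s(w, N) = 6 + (-6*N - 10) = 6 + (-10 - 6*N) = -4 - 6*N)
t = -58 (t = -4 - 6*9 = -4 - 54 = -58)
109 + t*I(-6, -1) = 109 - 58*10 = 109 - 580 = -471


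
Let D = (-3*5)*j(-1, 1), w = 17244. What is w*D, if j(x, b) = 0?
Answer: 0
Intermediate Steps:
D = 0 (D = -3*5*0 = -15*0 = 0)
w*D = 17244*0 = 0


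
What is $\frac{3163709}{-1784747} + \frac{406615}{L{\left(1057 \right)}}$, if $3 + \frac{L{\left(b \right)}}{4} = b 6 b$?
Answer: $- \frac{84105874331071}{47856141807108} \approx -1.7575$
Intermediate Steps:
$L{\left(b \right)} = -12 + 24 b^{2}$ ($L{\left(b \right)} = -12 + 4 b 6 b = -12 + 4 \cdot 6 b b = -12 + 4 \cdot 6 b^{2} = -12 + 24 b^{2}$)
$\frac{3163709}{-1784747} + \frac{406615}{L{\left(1057 \right)}} = \frac{3163709}{-1784747} + \frac{406615}{-12 + 24 \cdot 1057^{2}} = 3163709 \left(- \frac{1}{1784747}\right) + \frac{406615}{-12 + 24 \cdot 1117249} = - \frac{3163709}{1784747} + \frac{406615}{-12 + 26813976} = - \frac{3163709}{1784747} + \frac{406615}{26813964} = - \frac{84105874331071}{47856141807108}$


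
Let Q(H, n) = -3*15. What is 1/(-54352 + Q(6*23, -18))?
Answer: -1/54397 ≈ -1.8383e-5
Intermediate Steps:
Q(H, n) = -45
1/(-54352 + Q(6*23, -18)) = 1/(-54352 - 45) = 1/(-54397) = -1/54397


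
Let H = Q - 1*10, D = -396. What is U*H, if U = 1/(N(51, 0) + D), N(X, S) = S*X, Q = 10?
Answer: 0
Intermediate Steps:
U = -1/396 (U = 1/(0*51 - 396) = 1/(0 - 396) = 1/(-396) = -1/396 ≈ -0.0025253)
H = 0 (H = 10 - 1*10 = 10 - 10 = 0)
U*H = -1/396*0 = 0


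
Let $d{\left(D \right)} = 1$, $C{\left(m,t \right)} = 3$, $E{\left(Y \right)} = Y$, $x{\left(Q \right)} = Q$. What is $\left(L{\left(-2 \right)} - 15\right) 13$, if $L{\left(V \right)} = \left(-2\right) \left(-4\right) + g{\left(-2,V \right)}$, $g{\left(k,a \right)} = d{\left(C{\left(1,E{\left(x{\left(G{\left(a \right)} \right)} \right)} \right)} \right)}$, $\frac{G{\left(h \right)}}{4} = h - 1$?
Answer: $-78$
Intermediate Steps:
$G{\left(h \right)} = -4 + 4 h$ ($G{\left(h \right)} = 4 \left(h - 1\right) = 4 \left(-1 + h\right) = -4 + 4 h$)
$g{\left(k,a \right)} = 1$
$L{\left(V \right)} = 9$ ($L{\left(V \right)} = \left(-2\right) \left(-4\right) + 1 = 8 + 1 = 9$)
$\left(L{\left(-2 \right)} - 15\right) 13 = \left(9 - 15\right) 13 = \left(-6\right) 13 = -78$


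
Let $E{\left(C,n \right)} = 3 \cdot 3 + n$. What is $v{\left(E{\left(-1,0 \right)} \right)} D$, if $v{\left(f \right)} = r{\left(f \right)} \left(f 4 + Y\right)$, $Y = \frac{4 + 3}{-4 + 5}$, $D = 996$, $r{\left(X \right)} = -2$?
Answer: $-85656$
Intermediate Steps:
$E{\left(C,n \right)} = 9 + n$
$Y = 7$ ($Y = \frac{7}{1} = 7 \cdot 1 = 7$)
$v{\left(f \right)} = -14 - 8 f$ ($v{\left(f \right)} = - 2 \left(f 4 + 7\right) = - 2 \left(4 f + 7\right) = - 2 \left(7 + 4 f\right) = -14 - 8 f$)
$v{\left(E{\left(-1,0 \right)} \right)} D = \left(-14 - 8 \left(9 + 0\right)\right) 996 = \left(-14 - 72\right) 996 = \left(-86\right) 996 = -85656$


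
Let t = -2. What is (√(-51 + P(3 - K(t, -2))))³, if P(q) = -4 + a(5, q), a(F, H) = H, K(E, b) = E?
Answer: -250*I*√2 ≈ -353.55*I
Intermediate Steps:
P(q) = -4 + q
(√(-51 + P(3 - K(t, -2))))³ = (√(-51 + (-4 + (3 - 1*(-2)))))³ = (√(-51 + (-4 + (3 + 2))))³ = (√(-51 + (-4 + 5)))³ = (√(-51 + 1))³ = (√(-50))³ = (5*I*√2)³ = -250*I*√2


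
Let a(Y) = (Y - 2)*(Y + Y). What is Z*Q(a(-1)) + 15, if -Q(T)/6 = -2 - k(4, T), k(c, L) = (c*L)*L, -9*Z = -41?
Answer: 12017/3 ≈ 4005.7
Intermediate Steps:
Z = 41/9 (Z = -⅑*(-41) = 41/9 ≈ 4.5556)
k(c, L) = c*L² (k(c, L) = (L*c)*L = c*L²)
a(Y) = 2*Y*(-2 + Y) (a(Y) = (-2 + Y)*(2*Y) = 2*Y*(-2 + Y))
Q(T) = 12 + 24*T² (Q(T) = -6*(-2 - 4*T²) = 12 + 24*T²)
Z*Q(a(-1)) + 15 = 41*(12 + 24*(2*(-1)*(-2 - 1))²)/9 + 15 = 41*(12 + 24*(2*(-1)*(-3))²)/9 + 15 = 41*(12 + 24*6²)/9 + 15 = 41*(12 + 24*36)/9 + 15 = 41*(12 + 864)/9 + 15 = (41/9)*876 + 15 = 11972/3 + 15 = 12017/3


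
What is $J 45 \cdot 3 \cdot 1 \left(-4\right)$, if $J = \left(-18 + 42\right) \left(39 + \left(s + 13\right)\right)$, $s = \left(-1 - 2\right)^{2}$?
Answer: $-790560$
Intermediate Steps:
$s = 9$ ($s = \left(-3\right)^{2} = 9$)
$J = 1464$ ($J = \left(-18 + 42\right) \left(39 + \left(9 + 13\right)\right) = 24 \left(39 + 22\right) = 24 \cdot 61 = 1464$)
$J 45 \cdot 3 \cdot 1 \left(-4\right) = 1464 \cdot 45 \cdot 3 \cdot 1 \left(-4\right) = 65880 \cdot 3 \left(-4\right) = 65880 \left(-12\right) = -790560$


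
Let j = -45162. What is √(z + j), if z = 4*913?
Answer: I*√41510 ≈ 203.74*I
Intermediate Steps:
z = 3652
√(z + j) = √(3652 - 45162) = √(-41510) = I*√41510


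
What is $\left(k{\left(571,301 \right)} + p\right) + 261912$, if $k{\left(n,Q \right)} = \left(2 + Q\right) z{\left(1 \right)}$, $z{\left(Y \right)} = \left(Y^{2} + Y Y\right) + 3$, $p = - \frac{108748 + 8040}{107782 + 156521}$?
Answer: $\frac{69624429593}{264303} \approx 2.6343 \cdot 10^{5}$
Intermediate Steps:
$p = - \frac{116788}{264303} \approx -0.44187$
$z{\left(Y \right)} = 3 + 2 Y^{2}$ ($z{\left(Y \right)} = \left(Y^{2} + Y^{2}\right) + 3 = 2 Y^{2} + 3 = 3 + 2 Y^{2}$)
$k{\left(n,Q \right)} = 10 + 5 Q$ ($k{\left(n,Q \right)} = \left(2 + Q\right) \left(3 + 2 \cdot 1^{2}\right) = \left(2 + Q\right) \left(3 + 2 \cdot 1\right) = \left(2 + Q\right) \left(3 + 2\right) = \left(2 + Q\right) 5 = 10 + 5 Q$)
$\left(k{\left(571,301 \right)} + p\right) + 261912 = \left(\left(10 + 5 \cdot 301\right) - \frac{116788}{264303}\right) + 261912 = \left(\left(10 + 1505\right) - \frac{116788}{264303}\right) + 261912 = \left(1515 - \frac{116788}{264303}\right) + 261912 = \frac{400302257}{264303} + 261912 = \frac{69624429593}{264303}$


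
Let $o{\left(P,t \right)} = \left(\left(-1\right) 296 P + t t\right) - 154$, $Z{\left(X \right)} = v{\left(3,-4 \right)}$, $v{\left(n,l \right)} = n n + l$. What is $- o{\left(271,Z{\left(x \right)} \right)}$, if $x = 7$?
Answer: $80345$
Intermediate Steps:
$v{\left(n,l \right)} = l + n^{2}$ ($v{\left(n,l \right)} = n^{2} + l = l + n^{2}$)
$Z{\left(X \right)} = 5$ ($Z{\left(X \right)} = -4 + 3^{2} = -4 + 9 = 5$)
$o{\left(P,t \right)} = -154 + t^{2} - 296 P$ ($o{\left(P,t \right)} = \left(- 296 P + t^{2}\right) - 154 = \left(t^{2} - 296 P\right) - 154 = -154 + t^{2} - 296 P$)
$- o{\left(271,Z{\left(x \right)} \right)} = - (-154 + 5^{2} - 80216) = - (-154 + 25 - 80216) = \left(-1\right) \left(-80345\right) = 80345$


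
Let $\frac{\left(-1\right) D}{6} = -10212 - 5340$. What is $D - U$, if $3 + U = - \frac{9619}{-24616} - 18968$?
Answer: $\frac{2763948709}{24616} \approx 1.1228 \cdot 10^{5}$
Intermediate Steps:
$U = - \frac{466980517}{24616}$ ($U = -3 - \left(18968 + \frac{9619}{-24616}\right) = -3 - \frac{466906669}{24616} = - \frac{466980517}{24616} \approx -18971.0$)
$D = 93312$ ($D = - 6 \left(-10212 - 5340\right) = \left(-6\right) \left(-15552\right) = 93312$)
$D - U = 93312 - - \frac{466980517}{24616} = 93312 + \frac{466980517}{24616} = \frac{2763948709}{24616}$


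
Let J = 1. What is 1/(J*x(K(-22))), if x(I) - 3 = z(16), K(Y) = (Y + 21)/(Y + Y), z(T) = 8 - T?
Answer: -⅕ ≈ -0.20000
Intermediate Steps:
K(Y) = (21 + Y)/(2*Y) (K(Y) = (21 + Y)/((2*Y)) = (21 + Y)*(1/(2*Y)) = (21 + Y)/(2*Y))
x(I) = -5 (x(I) = 3 + (8 - 1*16) = 3 + (8 - 16) = 3 - 8 = -5)
1/(J*x(K(-22))) = 1/(1*(-5)) = 1/(-5) = -⅕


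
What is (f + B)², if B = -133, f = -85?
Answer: 47524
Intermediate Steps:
(f + B)² = (-85 - 133)² = (-218)² = 47524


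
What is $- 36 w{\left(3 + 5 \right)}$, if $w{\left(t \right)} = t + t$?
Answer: $-576$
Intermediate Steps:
$w{\left(t \right)} = 2 t$
$- 36 w{\left(3 + 5 \right)} = - 36 \cdot 2 \left(3 + 5\right) = - 36 \cdot 2 \cdot 8 = \left(-36\right) 16 = -576$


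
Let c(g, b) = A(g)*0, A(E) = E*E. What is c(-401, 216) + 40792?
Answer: 40792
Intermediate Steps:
A(E) = E²
c(g, b) = 0 (c(g, b) = g²*0 = 0)
c(-401, 216) + 40792 = 0 + 40792 = 40792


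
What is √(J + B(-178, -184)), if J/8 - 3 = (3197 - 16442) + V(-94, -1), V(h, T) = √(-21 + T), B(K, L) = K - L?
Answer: √(-105930 + 8*I*√22) ≈ 0.058 + 325.47*I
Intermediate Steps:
J = -105936 + 8*I*√22 (J = 24 + 8*((3197 - 16442) + √(-21 - 1)) = 24 + 8*(-13245 + √(-22)) = 24 + 8*(-13245 + I*√22) = 24 + (-105960 + 8*I*√22) = -105936 + 8*I*√22 ≈ -1.0594e+5 + 37.523*I)
√(J + B(-178, -184)) = √((-105936 + 8*I*√22) + (-178 - 1*(-184))) = √((-105936 + 8*I*√22) + (-178 + 184)) = √((-105936 + 8*I*√22) + 6) = √(-105930 + 8*I*√22)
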